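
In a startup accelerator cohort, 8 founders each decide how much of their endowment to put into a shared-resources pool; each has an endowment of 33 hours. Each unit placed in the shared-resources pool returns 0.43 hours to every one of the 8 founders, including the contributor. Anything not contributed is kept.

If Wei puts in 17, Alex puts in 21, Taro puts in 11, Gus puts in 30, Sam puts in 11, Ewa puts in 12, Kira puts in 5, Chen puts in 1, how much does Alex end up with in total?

58.44 hours

Total contributed: 17 + 21 + 11 + 30 + 11 + 12 + 5 + 1 = 108.
Each receives 0.43 × 108 = 46.44 from the shared-resources pool.
Alex keeps 33 − 21 = 12, so Alex's payoff is 12 + 46.44 = 58.44.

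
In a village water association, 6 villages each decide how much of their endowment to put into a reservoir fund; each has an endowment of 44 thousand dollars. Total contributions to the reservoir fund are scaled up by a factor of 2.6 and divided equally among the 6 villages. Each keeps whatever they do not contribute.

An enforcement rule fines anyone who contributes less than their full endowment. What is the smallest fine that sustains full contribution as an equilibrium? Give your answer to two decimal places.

Given the others contribute fully, the best deviation is to contribute 0 (any partial contribution still incurs the fine and gives up units whose private return 0.4333 is below 1).
Deviating from 44 to 0 saves 44 thousand dollars but forfeits the deviator's share of the drop in the reservoir fund: 2.6/6 × 44 = 19.07.
So the deviation gain is 44 − 19.07 = 24.93, and the fine must be at least 24.93 thousand dollars to wipe it out.

24.93 thousand dollars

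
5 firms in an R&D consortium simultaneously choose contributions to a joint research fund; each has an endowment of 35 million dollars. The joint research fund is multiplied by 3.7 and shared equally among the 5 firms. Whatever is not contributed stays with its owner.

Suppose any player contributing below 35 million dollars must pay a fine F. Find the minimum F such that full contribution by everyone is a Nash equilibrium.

9.10 million dollars

Given the others contribute fully, the best deviation is to contribute 0 (any partial contribution still incurs the fine and gives up units whose private return 0.7400 is below 1).
Deviating from 35 to 0 saves 35 million dollars but forfeits the deviator's share of the drop in the joint research fund: 3.7/5 × 35 = 25.90.
So the deviation gain is 35 − 25.90 = 9.10, and the fine must be at least 9.10 million dollars to wipe it out.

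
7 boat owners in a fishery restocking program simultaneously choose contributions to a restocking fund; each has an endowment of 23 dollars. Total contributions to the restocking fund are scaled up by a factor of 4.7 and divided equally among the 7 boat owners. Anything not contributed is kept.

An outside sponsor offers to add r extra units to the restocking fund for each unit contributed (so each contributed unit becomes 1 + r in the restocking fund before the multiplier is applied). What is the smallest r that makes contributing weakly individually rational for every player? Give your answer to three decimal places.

0.489

With matching at rate r, one contributed unit becomes (1 + r) in the restocking fund and returns 4.7 × (1 + r) / 7 to the contributor.
Setting this equal to 1: 1 + r = 7/4.7 = 1.4894.
So the minimum matching rate is r = 1.4894 − 1 = 0.489.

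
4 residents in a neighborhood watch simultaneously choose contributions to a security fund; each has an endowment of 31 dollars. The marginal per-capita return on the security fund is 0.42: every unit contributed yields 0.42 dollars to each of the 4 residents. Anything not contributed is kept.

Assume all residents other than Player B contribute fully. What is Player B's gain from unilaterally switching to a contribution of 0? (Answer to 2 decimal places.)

Switching from a contribution of 31 to 0 lets Player B keep an extra 31 dollars, but lowers the security fund by 31, which costs Player B their own share of that drop: 0.42 × 31 = 13.02.
Net gain = 31 − 13.02 = 17.98. The private return per contributed unit (0.42) is below 1, so free-riding is indeed the best response regardless of what the others do.

17.98 dollars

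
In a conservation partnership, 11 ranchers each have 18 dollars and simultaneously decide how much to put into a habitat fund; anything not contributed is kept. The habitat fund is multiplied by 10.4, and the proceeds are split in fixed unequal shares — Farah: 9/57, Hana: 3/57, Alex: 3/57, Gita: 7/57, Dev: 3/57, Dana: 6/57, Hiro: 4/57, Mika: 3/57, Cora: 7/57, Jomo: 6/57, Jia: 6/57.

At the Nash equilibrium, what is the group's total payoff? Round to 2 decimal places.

1213.20 dollars

A player with share s gets back 10.4·s per unit contributed, so full contribution is dominant for anyone with s > 1/10.4 = 0.0962 and zero contribution is dominant for anyone below.
The shares above 0.0962 belong to Farah, Gita, Dana, Cora, Jomo and Jia, contributing 18 each; the remaining 5 contribute 0. Total contributed: 108.
The habitat fund pays out 10.4 × 108 = 1123.20 in total (split across the unequal shares, but the aggregate is all that matters for the group sum).
The 5 free-riders keep 18 each, adding 90. Group total = 90 + 1123.20 = 1213.20.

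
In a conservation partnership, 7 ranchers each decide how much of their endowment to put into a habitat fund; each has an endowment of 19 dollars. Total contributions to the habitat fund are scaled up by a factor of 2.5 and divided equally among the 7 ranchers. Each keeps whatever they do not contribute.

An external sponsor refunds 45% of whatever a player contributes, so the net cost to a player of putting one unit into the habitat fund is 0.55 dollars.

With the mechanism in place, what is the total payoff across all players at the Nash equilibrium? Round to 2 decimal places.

133.00 dollars

Even with the mechanism, each unit contributed returns only (2.5/7) / 0.55 = 0.6494 per unit of net cost, so contributing nothing is still dominant.
At the Nash equilibrium no one contributes; group total payoff = 7 × 19 = 133.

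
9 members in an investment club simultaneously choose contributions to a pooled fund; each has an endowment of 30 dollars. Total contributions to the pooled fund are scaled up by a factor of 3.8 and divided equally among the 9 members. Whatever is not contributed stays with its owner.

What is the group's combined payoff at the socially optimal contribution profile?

Each contributed unit returns 3.800 to the group as a whole (0.4222 to each of 9 players), which exceeds 1, so the social optimum is full contribution: group total = 3.800 × 270 = 1026.00.

1026.00 dollars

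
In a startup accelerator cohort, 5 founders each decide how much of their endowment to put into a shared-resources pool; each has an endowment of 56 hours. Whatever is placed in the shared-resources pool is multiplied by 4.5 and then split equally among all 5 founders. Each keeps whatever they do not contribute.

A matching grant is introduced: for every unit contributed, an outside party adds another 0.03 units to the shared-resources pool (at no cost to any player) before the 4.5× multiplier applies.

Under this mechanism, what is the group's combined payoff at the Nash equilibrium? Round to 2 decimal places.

With the mechanism, a contributed unit returns 4.5 × 1.03 / 5 = 0.9270 per unit of net cost — still below 1 — so contributing 0 remains dominant for every player.
Everyone keeps their endowment and the group total is 5 × 56 = 280.

280.00 hours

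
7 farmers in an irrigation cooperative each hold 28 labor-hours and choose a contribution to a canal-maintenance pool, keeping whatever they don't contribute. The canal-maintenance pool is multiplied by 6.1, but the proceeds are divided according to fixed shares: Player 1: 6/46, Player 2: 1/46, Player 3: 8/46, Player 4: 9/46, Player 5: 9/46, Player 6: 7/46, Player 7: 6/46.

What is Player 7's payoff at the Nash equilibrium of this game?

94.83 labor-hours

Player j's private return per contributed unit is 6.1 × (j's share). Contributing is weakly dominant for j when that share is at least 1/6.1 = 0.1639, and contributing 0 is dominant otherwise.
Player 3, Player 4 and Player 5 clear that bar, contributing 28 each; the remaining 4 contribute 0. Total contributed: 84.
Player 7 keeps 28 and receives 6.1 × 84 × 6/46 = 66.83 from the canal-maintenance pool, for a payoff of 94.83.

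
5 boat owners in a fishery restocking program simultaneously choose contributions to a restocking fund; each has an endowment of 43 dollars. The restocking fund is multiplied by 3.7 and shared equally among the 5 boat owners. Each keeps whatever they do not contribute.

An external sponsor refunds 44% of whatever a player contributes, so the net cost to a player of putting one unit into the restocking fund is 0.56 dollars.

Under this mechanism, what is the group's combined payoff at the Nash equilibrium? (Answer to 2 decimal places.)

The effective private return per unit is now (3.7/5) / 0.56 = 1.3214 > 1, so every player's dominant strategy flips to full contribution.
At the Nash equilibrium everyone contributes 43. Group total payoff = 5 × (43 × 0.44 + 3.7 × 43) = 890.10.

890.10 dollars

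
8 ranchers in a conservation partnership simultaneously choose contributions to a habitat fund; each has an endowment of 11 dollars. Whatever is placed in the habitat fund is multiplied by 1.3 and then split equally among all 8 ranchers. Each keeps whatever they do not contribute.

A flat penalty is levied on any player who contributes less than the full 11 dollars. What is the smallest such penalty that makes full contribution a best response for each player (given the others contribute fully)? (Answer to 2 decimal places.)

9.21 dollars

Given the others contribute fully, the best deviation is to contribute 0 (any partial contribution still incurs the fine and gives up units whose private return 0.1625 is below 1).
Deviating from 11 to 0 saves 11 dollars but forfeits the deviator's share of the drop in the habitat fund: 1.3/8 × 11 = 1.79.
So the deviation gain is 11 − 1.79 = 9.21, and the fine must be at least 9.21 dollars to wipe it out.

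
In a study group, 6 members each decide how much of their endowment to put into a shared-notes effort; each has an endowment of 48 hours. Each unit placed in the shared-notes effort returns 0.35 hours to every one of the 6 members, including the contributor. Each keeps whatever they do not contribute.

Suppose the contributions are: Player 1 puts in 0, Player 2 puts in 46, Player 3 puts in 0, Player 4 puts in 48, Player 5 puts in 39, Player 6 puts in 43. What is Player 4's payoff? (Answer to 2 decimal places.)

Total contributed: 0 + 46 + 0 + 48 + 39 + 43 = 176.
Each receives 0.35 × 176 = 61.60 from the shared-notes effort.
Player 4 keeps 48 − 48 = 0, so Player 4's payoff is 0 + 61.60 = 61.60.

61.60 hours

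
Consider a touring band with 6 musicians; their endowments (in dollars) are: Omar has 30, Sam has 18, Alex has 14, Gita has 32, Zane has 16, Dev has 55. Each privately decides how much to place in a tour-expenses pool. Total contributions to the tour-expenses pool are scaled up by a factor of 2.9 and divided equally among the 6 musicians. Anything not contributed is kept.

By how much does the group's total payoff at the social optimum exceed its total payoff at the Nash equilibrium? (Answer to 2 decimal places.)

313.50 dollars

The private return per contributed unit is 2.9/6 = 0.4833 < 1 for every player regardless of endowment, so the Nash equilibrium is zero contribution and the group total is Σ E_j = 30 + 18 + 14 + 32 + 16 + 55 = 165.
Each contributed unit returns 2.900 to the group, so the social optimum is full contribution by everyone: group total = 2.900 × 165 = 478.50.
Efficiency loss = (2.900 − 1) × 165 = 313.50.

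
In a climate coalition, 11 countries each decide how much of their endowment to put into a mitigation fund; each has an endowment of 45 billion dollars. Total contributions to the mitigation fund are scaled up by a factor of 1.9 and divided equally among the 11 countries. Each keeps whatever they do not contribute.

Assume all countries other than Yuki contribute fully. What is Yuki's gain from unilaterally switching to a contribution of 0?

Switching from a contribution of 45 to 0 lets Yuki keep an extra 45 billion dollars, but lowers the mitigation fund by 45, which costs Yuki their own share of that drop: 1.9/11 × 45 = 7.77.
Net gain = 45 − 7.77 = 37.23. The private return per contributed unit (0.1727) is below 1, so free-riding is indeed the best response regardless of what the others do.

37.23 billion dollars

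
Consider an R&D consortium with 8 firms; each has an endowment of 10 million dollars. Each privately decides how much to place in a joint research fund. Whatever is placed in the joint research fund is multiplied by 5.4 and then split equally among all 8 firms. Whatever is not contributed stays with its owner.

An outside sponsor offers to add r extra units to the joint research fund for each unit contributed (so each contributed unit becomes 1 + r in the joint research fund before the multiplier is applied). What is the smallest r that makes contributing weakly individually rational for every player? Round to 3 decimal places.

With matching at rate r, one contributed unit becomes (1 + r) in the joint research fund and returns 5.4 × (1 + r) / 8 to the contributor.
Setting this equal to 1: 1 + r = 8/5.4 = 1.4815.
So the minimum matching rate is r = 1.4815 − 1 = 0.481.

0.481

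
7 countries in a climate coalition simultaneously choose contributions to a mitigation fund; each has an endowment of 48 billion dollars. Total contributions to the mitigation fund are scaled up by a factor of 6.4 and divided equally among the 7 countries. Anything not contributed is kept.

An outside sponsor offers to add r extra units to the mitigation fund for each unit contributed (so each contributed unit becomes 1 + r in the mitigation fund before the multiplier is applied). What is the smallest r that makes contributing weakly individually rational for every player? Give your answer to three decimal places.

0.094

With matching at rate r, one contributed unit becomes (1 + r) in the mitigation fund and returns 6.4 × (1 + r) / 7 to the contributor.
Setting this equal to 1: 1 + r = 7/6.4 = 1.0938.
So the minimum matching rate is r = 1.0938 − 1 = 0.094.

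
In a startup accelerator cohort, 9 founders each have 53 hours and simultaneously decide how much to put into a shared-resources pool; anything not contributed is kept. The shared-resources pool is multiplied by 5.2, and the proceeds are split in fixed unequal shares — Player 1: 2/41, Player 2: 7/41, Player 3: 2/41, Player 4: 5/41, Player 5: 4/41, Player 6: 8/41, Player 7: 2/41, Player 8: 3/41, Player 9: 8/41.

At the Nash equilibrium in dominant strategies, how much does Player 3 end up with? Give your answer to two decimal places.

A player with share s gets back 5.2·s per unit contributed, so full contribution is dominant for anyone with s > 1/5.2 = 0.1923 and zero contribution is dominant for anyone below.
The shares above 0.1923 belong to Player 6 and Player 9, contributing 53 each; the remaining 7 contribute 0. Total contributed: 106.
Player 3 keeps 53 and receives 5.2 × 106 × 2/41 = 26.89 from the shared-resources pool, for a payoff of 79.89.

79.89 hours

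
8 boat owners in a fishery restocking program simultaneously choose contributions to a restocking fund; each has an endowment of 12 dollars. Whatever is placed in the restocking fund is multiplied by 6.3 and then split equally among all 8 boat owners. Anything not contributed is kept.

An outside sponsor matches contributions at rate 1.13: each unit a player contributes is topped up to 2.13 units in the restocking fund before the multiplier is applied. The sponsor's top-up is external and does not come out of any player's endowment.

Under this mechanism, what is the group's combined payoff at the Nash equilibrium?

With the mechanism, a contributed unit returns 6.3 × 2.13 / 8 = 1.6774 per unit of net cost to the contributor — now above 1 — so contributing fully is weakly dominant for every player.
So the Nash equilibrium is full contribution by all 8; the group earns 6.3 × 2.13 × 96 = 1288.22.

1288.22 dollars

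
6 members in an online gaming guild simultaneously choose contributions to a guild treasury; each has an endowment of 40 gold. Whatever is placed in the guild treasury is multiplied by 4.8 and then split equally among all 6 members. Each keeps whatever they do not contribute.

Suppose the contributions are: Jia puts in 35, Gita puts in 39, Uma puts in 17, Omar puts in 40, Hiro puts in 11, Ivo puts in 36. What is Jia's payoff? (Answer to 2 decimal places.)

Total contributed: 35 + 39 + 17 + 40 + 11 + 36 = 178.
Each receives 4.8 × 178 / 6 = 142.40 from the guild treasury.
Jia keeps 40 − 35 = 5, so Jia's payoff is 5 + 142.40 = 147.40.

147.40 gold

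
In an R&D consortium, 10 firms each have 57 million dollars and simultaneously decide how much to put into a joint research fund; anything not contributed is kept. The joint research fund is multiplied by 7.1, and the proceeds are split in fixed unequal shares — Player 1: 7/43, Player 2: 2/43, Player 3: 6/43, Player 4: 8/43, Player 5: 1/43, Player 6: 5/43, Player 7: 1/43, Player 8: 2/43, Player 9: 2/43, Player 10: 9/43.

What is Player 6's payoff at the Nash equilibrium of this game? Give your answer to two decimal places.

For player j, contributing a unit is worthwhile iff 7.1 × (j's share) ≥ 1, i.e. iff j's share is at least 0.1408.
Player 1, Player 4 and Player 10 are above the threshold, contributing 57 each; the remaining 7 contribute 0. Total contributed: 171.
Player 6 keeps 57 and receives 7.1 × 171 × 5/43 = 141.17 from the joint research fund, for a payoff of 198.17.

198.17 million dollars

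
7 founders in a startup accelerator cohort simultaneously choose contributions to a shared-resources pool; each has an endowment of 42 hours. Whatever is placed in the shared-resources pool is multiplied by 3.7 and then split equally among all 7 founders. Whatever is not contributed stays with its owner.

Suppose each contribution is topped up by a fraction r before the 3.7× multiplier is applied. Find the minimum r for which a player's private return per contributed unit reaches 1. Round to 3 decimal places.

0.892

With matching at rate r, one contributed unit becomes (1 + r) in the shared-resources pool and returns 3.7 × (1 + r) / 7 to the contributor.
Setting this equal to 1: 1 + r = 7/3.7 = 1.8919.
So the minimum matching rate is r = 1.8919 − 1 = 0.892.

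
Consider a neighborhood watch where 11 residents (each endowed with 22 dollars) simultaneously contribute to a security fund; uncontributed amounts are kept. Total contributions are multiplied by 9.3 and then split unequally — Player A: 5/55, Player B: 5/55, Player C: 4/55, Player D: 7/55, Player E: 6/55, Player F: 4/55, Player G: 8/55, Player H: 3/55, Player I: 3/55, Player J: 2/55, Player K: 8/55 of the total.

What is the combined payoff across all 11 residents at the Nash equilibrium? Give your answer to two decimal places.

972.40 dollars

A player with share s gets back 9.3·s per unit contributed, so full contribution is dominant for anyone with s > 1/9.3 = 0.1075 and zero contribution is dominant for anyone below.
Player D, Player E, Player G and Player K are above the threshold, contributing 22 each; the remaining 7 contribute 0. Total contributed: 88.
The security fund pays out 9.3 × 88 = 818.40 in total (split across the unequal shares, but the aggregate is all that matters for the group sum).
The 7 free-riders keep 22 each, adding 154. Group total = 154 + 818.40 = 972.40.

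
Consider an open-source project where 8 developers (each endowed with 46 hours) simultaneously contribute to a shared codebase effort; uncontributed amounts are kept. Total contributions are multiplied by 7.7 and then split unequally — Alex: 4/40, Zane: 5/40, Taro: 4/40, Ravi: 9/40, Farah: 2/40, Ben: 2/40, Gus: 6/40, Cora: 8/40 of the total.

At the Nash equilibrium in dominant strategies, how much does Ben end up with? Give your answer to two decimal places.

99.13 hours

Player j's private return per contributed unit is 7.7 × (j's share). Contributing is weakly dominant for j when that share is at least 1/7.7 = 0.1299, and contributing 0 is dominant otherwise.
Ravi, Gus and Cora clear that bar, contributing 46 each; the remaining 5 contribute 0. Total contributed: 138.
Ben keeps 46 and receives 7.7 × 138 × 2/40 = 53.13 from the shared codebase effort, for a payoff of 99.13.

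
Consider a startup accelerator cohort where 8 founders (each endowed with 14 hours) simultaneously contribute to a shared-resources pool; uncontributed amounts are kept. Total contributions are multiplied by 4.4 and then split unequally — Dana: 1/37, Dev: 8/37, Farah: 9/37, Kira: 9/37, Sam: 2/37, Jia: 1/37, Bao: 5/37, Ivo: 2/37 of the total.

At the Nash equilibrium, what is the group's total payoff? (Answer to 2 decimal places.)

Each unit j contributes comes back to j as 4.4 × (j's share), so j prefers to contribute only if that share exceeds 1/4.4 = 0.2273; otherwise keeping the unit dominates.
Farah and Kira clear that bar, contributing 14 each; the remaining 6 contribute 0. Total contributed: 28.
The shared-resources pool pays out 4.4 × 28 = 123.20 in total (split across the unequal shares, but the aggregate is all that matters for the group sum).
The 6 free-riders keep 14 each, adding 84. Group total = 84 + 123.20 = 207.20.

207.20 hours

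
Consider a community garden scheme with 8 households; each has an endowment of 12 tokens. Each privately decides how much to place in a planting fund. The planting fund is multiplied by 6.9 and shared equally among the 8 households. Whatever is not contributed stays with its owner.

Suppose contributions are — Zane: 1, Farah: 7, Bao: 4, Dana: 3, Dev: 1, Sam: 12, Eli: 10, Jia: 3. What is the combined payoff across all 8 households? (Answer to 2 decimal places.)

Total contributed: 1 + 7 + 4 + 3 + 1 + 12 + 10 + 3 = 41; total kept: 8 × 12 − 41 = 55.
The planting fund pays out 6.9 × 41 = 282.90 in aggregate.
Group total = 55 + 282.90 = 337.90.

337.90 tokens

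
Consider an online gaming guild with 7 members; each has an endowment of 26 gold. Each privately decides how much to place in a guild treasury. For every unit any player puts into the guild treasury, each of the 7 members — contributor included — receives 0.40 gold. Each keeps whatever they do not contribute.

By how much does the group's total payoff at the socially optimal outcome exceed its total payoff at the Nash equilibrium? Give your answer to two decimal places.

The private return per contributed unit is 0.40 < 1, so contributing 0 is dominant for every player. At the Nash equilibrium everyone keeps their 26, and the group total is 7 × 26 = 182.
Each contributed unit returns 2.800 to the group as a whole (0.40 to each of 7 players), which exceeds 1, so the social optimum is full contribution: group total = 2.800 × 182 = 509.60.
Efficiency loss = 509.60 − 182 = 327.60.

327.60 gold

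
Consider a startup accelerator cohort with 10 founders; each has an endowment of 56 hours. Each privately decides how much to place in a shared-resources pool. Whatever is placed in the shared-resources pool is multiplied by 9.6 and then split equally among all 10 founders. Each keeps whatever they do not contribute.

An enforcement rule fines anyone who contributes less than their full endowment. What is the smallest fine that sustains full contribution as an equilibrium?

2.24 hours

Given the others contribute fully, the best deviation is to contribute 0 (any partial contribution still incurs the fine and gives up units whose private return 0.9600 is below 1).
Deviating from 56 to 0 saves 56 hours but forfeits the deviator's share of the drop in the shared-resources pool: 9.6/10 × 56 = 53.76.
So the deviation gain is 56 − 53.76 = 2.24, and the fine must be at least 2.24 hours to wipe it out.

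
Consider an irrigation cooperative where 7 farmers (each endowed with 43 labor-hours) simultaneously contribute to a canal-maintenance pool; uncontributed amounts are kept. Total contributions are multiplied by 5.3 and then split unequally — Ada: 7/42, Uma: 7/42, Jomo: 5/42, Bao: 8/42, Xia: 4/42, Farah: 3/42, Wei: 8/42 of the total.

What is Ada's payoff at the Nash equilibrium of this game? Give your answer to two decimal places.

118.97 labor-hours

A player with share s gets back 5.3·s per unit contributed, so full contribution is dominant for anyone with s > 1/5.3 = 0.1887 and zero contribution is dominant for anyone below.
The shares above 0.1887 belong to Bao and Wei, contributing 43 each; the remaining 5 contribute 0. Total contributed: 86.
Ada keeps 43 and receives 5.3 × 86 × 7/42 = 75.97 from the canal-maintenance pool, for a payoff of 118.97.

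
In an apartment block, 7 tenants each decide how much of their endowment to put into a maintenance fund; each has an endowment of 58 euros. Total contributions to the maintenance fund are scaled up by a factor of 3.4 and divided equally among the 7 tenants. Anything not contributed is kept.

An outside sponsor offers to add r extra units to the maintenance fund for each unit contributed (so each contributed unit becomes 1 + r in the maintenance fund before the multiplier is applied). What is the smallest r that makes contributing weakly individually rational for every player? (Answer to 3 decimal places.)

1.059

With matching at rate r, one contributed unit becomes (1 + r) in the maintenance fund and returns 3.4 × (1 + r) / 7 to the contributor.
Setting this equal to 1: 1 + r = 7/3.4 = 2.0588.
So the minimum matching rate is r = 2.0588 − 1 = 1.059.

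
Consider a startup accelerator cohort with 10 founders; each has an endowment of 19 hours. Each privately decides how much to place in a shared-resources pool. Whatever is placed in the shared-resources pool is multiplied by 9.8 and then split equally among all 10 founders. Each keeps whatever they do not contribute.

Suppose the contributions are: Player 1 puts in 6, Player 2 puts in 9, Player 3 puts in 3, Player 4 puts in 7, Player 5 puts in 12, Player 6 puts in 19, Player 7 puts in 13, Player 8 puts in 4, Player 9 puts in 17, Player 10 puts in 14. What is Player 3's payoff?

117.92 hours

Total contributed: 6 + 9 + 3 + 7 + 12 + 19 + 13 + 4 + 17 + 14 = 104.
Each receives 9.8 × 104 / 10 = 101.92 from the shared-resources pool.
Player 3 keeps 19 − 3 = 16, so Player 3's payoff is 16 + 101.92 = 117.92.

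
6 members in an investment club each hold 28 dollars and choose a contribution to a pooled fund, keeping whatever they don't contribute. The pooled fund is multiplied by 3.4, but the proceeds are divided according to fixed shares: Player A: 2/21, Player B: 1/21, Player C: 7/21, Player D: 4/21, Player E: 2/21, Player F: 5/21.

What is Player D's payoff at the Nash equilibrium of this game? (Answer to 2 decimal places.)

For player j, contributing a unit is worthwhile iff 3.4 × (j's share) ≥ 1, i.e. iff j's share is at least 0.2941.
The only share above 0.2941 is Player C's 7/21, contributing 28; the remaining 5 contribute 0. Total contributed: 28.
Player D keeps 28 and receives 3.4 × 28 × 4/21 = 18.13 from the pooled fund, for a payoff of 46.13.

46.13 dollars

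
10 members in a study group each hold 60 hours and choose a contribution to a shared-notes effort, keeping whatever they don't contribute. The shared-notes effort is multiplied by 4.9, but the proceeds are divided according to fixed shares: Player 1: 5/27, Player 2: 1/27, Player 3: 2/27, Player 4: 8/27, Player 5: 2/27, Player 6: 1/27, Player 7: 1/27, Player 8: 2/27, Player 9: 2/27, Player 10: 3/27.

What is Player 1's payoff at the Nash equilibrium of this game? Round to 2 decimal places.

114.44 hours

Each unit j contributes comes back to j as 4.9 × (j's share), so j prefers to contribute only if that share exceeds 1/4.9 = 0.2041; otherwise keeping the unit dominates.
Player 4 alone (share 8/27) is above the threshold, contributing 60; the remaining 9 contribute 0. Total contributed: 60.
Player 1 keeps 60 and receives 4.9 × 60 × 5/27 = 54.44 from the shared-notes effort, for a payoff of 114.44.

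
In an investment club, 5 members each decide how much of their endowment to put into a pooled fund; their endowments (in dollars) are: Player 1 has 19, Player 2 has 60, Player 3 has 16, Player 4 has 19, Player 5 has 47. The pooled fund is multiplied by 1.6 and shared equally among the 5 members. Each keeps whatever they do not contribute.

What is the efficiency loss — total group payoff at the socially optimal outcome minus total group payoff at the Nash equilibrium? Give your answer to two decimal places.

The private return per contributed unit is 1.6/5 = 0.3200 < 1 for every player regardless of endowment, so the Nash equilibrium is zero contribution and the group total is Σ E_j = 19 + 60 + 16 + 19 + 47 = 161.
Each contributed unit returns 1.600 to the group, so the social optimum is full contribution by everyone: group total = 1.600 × 161 = 257.60.
Efficiency loss = (1.600 − 1) × 161 = 96.60.

96.60 dollars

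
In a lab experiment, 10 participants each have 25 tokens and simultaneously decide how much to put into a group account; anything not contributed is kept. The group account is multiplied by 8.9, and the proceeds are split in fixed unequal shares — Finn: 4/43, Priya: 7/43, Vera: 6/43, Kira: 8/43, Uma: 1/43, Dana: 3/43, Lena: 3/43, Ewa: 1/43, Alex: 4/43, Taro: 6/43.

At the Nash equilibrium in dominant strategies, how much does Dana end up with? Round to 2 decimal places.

A player with share s gets back 8.9·s per unit contributed, so full contribution is dominant for anyone with s > 1/8.9 = 0.1124 and zero contribution is dominant for anyone below.
The shares above 0.1124 belong to Priya, Vera, Kira and Taro, contributing 25 each; the remaining 6 contribute 0. Total contributed: 100.
Dana keeps 25 and receives 8.9 × 100 × 3/43 = 62.09 from the group account, for a payoff of 87.09.

87.09 tokens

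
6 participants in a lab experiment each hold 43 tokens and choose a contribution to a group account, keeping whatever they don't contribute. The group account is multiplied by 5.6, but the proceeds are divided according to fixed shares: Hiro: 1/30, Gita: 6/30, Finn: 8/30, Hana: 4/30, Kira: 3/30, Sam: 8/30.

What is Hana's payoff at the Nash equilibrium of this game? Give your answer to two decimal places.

Each unit j contributes comes back to j as 5.6 × (j's share), so j prefers to contribute only if that share exceeds 1/5.6 = 0.1786; otherwise keeping the unit dominates.
The shares above 0.1786 belong to Gita, Finn and Sam, contributing 43 each; the remaining 3 contribute 0. Total contributed: 129.
Hana keeps 43 and receives 5.6 × 129 × 4/30 = 96.32 from the group account, for a payoff of 139.32.

139.32 tokens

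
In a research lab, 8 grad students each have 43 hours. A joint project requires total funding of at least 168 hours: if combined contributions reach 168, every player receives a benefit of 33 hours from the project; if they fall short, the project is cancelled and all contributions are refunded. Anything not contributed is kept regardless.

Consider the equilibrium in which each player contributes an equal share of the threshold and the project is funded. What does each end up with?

Equal share of the threshold: 168/8 = 21.
At this profile no one gains by cutting their contribution: any cut drops the total below 168, the project is cancelled, contributions are refunded, and the deviator ends with 43, which is less than 43 − 21 + 33 = 55. Contributing more than 21 just wastes the excess. So contributing exactly 21 is a best response.
Each player's payoff: 43 − 21 + 33 = 55.

55 hours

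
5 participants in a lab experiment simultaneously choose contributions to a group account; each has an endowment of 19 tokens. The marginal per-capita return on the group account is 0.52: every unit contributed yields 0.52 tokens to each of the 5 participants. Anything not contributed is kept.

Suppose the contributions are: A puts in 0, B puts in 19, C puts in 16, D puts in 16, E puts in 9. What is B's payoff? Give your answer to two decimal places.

Total contributed: 0 + 19 + 16 + 16 + 9 = 60.
Each receives 0.52 × 60 = 31.20 from the group account.
B keeps 19 − 19 = 0, so B's payoff is 0 + 31.20 = 31.20.

31.20 tokens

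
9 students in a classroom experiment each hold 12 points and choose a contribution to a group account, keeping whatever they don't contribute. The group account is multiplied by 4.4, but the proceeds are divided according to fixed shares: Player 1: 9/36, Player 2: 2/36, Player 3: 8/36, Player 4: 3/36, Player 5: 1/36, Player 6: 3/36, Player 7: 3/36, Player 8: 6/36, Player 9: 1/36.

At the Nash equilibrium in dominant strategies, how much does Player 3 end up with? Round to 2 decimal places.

A player with share s gets back 4.4·s per unit contributed, so full contribution is dominant for anyone with s > 1/4.4 = 0.2273 and zero contribution is dominant for anyone below.
Only Player 1 (9/36) clears that bar, contributing 12; the remaining 8 contribute 0. Total contributed: 12.
Player 3 keeps 12 and receives 4.4 × 12 × 8/36 = 11.73 from the group account, for a payoff of 23.73.

23.73 points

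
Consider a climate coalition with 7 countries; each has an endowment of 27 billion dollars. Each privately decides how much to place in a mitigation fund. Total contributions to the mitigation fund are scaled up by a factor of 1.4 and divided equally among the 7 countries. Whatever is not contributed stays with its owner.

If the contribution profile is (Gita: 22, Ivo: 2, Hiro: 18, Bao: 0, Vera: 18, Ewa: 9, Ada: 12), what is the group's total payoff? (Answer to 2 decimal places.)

221.40 billion dollars

Total contributed: 22 + 2 + 18 + 0 + 18 + 9 + 12 = 81; total kept: 7 × 27 − 81 = 108.
The mitigation fund pays out 1.4 × 81 = 113.40 in aggregate.
Group total = 108 + 113.40 = 221.40.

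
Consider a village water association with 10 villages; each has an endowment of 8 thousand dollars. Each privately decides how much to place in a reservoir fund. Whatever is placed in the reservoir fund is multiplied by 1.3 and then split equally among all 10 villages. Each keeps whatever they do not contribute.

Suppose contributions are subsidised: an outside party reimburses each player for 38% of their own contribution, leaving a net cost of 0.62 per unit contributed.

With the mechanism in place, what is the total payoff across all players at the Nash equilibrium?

80.00 thousand dollars

The effective private return is (1.3/10) / 0.62 = 0.2097, which is still under 1, so the mechanism doesn't change anyone's dominant strategy: zero contribution.
Everyone keeps their endowment and the group total is 10 × 8 = 80.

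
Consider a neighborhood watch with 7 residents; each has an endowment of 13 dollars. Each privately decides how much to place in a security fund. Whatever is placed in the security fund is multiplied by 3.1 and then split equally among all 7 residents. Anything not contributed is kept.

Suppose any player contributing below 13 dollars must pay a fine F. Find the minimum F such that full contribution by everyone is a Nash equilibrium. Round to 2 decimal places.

Given the others contribute fully, the best deviation is to contribute 0 (any partial contribution still incurs the fine and gives up units whose private return 0.4429 is below 1).
Deviating from 13 to 0 saves 13 dollars but forfeits the deviator's share of the drop in the security fund: 3.1/7 × 13 = 5.76.
So the deviation gain is 13 − 5.76 = 7.24, and the fine must be at least 7.24 dollars to wipe it out.

7.24 dollars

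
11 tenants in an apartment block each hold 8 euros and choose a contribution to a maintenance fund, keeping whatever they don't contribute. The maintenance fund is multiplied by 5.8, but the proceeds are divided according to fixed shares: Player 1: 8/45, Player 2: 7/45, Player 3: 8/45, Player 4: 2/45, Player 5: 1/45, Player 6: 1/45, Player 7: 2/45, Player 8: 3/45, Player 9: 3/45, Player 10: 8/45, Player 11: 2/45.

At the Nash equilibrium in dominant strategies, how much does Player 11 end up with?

14.19 euros

Each unit j contributes comes back to j as 5.8 × (j's share), so j prefers to contribute only if that share exceeds 1/5.8 = 0.1724; otherwise keeping the unit dominates.
Player 1, Player 3 and Player 10 clear that bar, contributing 8 each; the remaining 8 contribute 0. Total contributed: 24.
Player 11 keeps 8 and receives 5.8 × 24 × 2/45 = 6.19 from the maintenance fund, for a payoff of 14.19.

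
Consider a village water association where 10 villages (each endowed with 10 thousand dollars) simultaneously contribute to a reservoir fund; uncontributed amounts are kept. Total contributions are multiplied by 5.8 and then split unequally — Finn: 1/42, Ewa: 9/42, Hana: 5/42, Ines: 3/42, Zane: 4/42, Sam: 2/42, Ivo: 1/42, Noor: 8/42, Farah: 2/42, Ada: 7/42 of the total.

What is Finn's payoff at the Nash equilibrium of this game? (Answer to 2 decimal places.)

A player with share s gets back 5.8·s per unit contributed, so full contribution is dominant for anyone with s > 1/5.8 = 0.1724 and zero contribution is dominant for anyone below.
Ewa and Noor are above the threshold, contributing 10 each; the remaining 8 contribute 0. Total contributed: 20.
Finn keeps 10 and receives 5.8 × 20 × 1/42 = 2.76 from the reservoir fund, for a payoff of 12.76.

12.76 thousand dollars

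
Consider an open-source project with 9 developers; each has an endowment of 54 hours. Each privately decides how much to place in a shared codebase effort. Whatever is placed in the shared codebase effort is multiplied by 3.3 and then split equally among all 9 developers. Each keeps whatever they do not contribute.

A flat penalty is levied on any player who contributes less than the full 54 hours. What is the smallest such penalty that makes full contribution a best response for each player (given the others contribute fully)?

34.20 hours

Given the others contribute fully, the best deviation is to contribute 0 (any partial contribution still incurs the fine and gives up units whose private return 0.3667 is below 1).
Deviating from 54 to 0 saves 54 hours but forfeits the deviator's share of the drop in the shared codebase effort: 3.3/9 × 54 = 19.80.
So the deviation gain is 54 − 19.80 = 34.20, and the fine must be at least 34.20 hours to wipe it out.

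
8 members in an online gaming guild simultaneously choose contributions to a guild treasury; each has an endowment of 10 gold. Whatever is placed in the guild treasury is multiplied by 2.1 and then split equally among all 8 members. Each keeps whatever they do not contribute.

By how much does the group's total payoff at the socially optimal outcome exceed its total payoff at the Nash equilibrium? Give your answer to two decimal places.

88.00 gold

Each contributed unit returns 2.1/8 = 0.2625 to its contributor — below 1 — so contributing 0 is dominant for every player. At the Nash equilibrium everyone keeps their 10, and the group total is 8 × 10 = 80.
Each contributed unit returns 2.100 to the group as a whole (0.2625 to each of 8 players), which exceeds 1, so the social optimum is full contribution: group total = 2.100 × 80 = 168.00.
Efficiency loss = 168.00 − 80 = 88.00.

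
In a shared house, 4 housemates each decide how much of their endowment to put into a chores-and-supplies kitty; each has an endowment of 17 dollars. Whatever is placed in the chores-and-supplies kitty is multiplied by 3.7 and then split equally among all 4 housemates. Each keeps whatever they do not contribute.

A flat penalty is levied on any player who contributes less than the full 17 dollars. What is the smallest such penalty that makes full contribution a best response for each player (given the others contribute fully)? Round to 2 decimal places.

Given the others contribute fully, the best deviation is to contribute 0 (any partial contribution still incurs the fine and gives up units whose private return 0.9250 is below 1).
Deviating from 17 to 0 saves 17 dollars but forfeits the deviator's share of the drop in the chores-and-supplies kitty: 3.7/4 × 17 = 15.72.
So the deviation gain is 17 − 15.72 = 1.28, and the fine must be at least 1.28 dollars to wipe it out.

1.28 dollars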